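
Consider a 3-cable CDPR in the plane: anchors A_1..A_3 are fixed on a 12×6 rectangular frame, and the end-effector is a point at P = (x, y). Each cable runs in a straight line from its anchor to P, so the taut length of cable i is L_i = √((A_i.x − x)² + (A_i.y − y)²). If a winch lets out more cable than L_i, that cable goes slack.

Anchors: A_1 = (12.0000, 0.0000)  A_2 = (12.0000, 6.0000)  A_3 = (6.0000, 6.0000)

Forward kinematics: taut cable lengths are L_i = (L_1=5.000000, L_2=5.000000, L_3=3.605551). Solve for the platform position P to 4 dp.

(8.0000, 3.0000)

each cable: (A_i−P)·(A_i−P) = L_i²; let q_i = ‖A_i‖²−L_i²
q_1 = 144.0000+0.0000−25.0000 = 119.0000
row 1: 0.0000x − 12.0000y = -36.0000  (q_2=155.0000)
row 2: 12.0000x − 12.0000y = 60.0000  (q_3=59.0000)
Cramer on rows 1–2 → x = 8.0000, y = 3.0000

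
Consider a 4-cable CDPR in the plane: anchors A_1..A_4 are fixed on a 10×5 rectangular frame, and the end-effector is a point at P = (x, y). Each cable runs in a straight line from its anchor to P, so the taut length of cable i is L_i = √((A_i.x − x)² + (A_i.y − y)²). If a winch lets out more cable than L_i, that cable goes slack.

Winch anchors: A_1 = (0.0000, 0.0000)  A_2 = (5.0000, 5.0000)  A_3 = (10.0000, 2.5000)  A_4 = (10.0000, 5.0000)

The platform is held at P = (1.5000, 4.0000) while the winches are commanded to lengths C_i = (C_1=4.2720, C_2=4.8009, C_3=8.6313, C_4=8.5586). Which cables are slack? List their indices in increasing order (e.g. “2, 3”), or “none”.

cable 1: L_1 = ‖A_1−P‖ = 4.2720;  C_1 = 4.2720 → taut
cable 2: L_2 = ‖A_2−P‖ = 3.6401;  C_2 = 4.8009 → slack
cable 3: L_3 = ‖A_3−P‖ = 8.6313;  C_3 = 8.6313 → taut
cable 4: L_4 = ‖A_4−P‖ = 8.5586;  C_4 = 8.5586 → taut

2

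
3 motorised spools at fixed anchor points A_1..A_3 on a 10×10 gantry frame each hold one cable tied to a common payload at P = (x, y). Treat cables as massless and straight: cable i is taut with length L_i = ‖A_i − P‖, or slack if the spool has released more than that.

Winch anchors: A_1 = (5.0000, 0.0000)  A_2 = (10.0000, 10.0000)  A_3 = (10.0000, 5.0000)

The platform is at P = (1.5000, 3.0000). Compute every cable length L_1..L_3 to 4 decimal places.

L_1 = √((5.0000−1.5000)² + (0.0000−3.0000)²) = 4.6098
L_2 = √((10.0000−1.5000)² + (10.0000−3.0000)²) = 11.0114
L_3 = √((10.0000−1.5000)² + (5.0000−3.0000)²) = 8.7321

(4.6098, 11.0114, 8.7321)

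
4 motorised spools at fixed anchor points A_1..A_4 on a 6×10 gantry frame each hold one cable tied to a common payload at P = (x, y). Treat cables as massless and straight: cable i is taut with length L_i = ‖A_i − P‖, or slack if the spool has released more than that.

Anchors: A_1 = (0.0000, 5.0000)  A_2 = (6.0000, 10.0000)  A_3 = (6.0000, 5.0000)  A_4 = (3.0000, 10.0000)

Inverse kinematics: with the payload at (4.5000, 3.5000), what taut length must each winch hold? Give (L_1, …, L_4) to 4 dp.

(4.7434, 6.6708, 2.1213, 6.6708)

L_1: Δ = A_1−P = (-4.5000, 1.5000) → ‖Δ‖ = √22.5000 = 4.7434
L_2: Δ = A_2−P = (1.5000, 6.5000) → ‖Δ‖ = √44.5000 = 6.6708
L_3: Δ = A_3−P = (1.5000, 1.5000) → ‖Δ‖ = √4.5000 = 2.1213
L_4: Δ = A_4−P = (-1.5000, 6.5000) → ‖Δ‖ = √44.5000 = 6.6708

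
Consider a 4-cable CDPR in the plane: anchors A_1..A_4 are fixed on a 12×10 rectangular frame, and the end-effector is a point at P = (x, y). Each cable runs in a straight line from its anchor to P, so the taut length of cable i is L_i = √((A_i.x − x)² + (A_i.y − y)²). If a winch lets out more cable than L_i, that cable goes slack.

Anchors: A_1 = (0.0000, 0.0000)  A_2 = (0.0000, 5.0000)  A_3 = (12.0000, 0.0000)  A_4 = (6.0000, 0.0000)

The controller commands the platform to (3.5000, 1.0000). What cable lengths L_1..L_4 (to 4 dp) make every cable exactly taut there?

(3.6401, 5.3151, 8.5586, 2.6926)

L_1: Δ = A_1−P = (-3.5000, -1.0000) → ‖Δ‖ = √13.2500 = 3.6401
L_2: Δ = A_2−P = (-3.5000, 4.0000) → ‖Δ‖ = √28.2500 = 5.3151
L_3: Δ = A_3−P = (8.5000, -1.0000) → ‖Δ‖ = √73.2500 = 8.5586
L_4: Δ = A_4−P = (2.5000, -1.0000) → ‖Δ‖ = √7.2500 = 2.6926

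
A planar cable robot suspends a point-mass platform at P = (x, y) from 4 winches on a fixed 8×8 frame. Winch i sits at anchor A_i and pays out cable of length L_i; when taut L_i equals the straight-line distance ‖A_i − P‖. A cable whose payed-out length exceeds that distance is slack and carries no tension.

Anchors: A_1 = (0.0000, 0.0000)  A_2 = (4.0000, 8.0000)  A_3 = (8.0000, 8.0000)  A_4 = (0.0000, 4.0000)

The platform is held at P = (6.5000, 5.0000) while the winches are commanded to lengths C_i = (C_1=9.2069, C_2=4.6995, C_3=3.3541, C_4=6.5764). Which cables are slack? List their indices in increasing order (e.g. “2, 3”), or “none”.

1, 2

cable 1: √((-6.5000)²+(-5.0000)²)=8.2006, C_1=9.2069: slack
cable 2: √((-2.5000)²+(3.0000)²)=3.9051, C_2=4.6995: slack
cable 3: √((1.5000)²+(3.0000)²)=3.3541, C_3=3.3541: taut
cable 4: √((-6.5000)²+(-1.0000)²)=6.5765, C_4=6.5764: taut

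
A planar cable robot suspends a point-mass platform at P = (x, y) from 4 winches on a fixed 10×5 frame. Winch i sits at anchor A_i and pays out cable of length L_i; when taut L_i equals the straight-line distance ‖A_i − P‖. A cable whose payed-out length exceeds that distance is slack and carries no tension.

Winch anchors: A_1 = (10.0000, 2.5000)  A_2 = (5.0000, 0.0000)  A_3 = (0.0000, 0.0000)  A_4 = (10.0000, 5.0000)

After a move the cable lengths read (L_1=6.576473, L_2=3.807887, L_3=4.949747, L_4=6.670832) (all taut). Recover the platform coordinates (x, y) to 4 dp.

(3.5000, 3.5000)

each cable: (A_i−P)·(A_i−P) = L_i²; let q_i = ‖A_i‖²−L_i²
q_1 = 100.0000+6.2500−43.2500 = 63.0000
row 1: 10.0000x + 5.0000y = 52.5000  (q_2=10.5000)
row 2: 20.0000x + 5.0000y = 87.5000  (q_3=-24.5000)
row 3: 0.0000x − 5.0000y = -17.5000  (q_4=80.5000)
Cramer on rows 1–2 → x = 3.5000, y = 3.5000
check cable 4: ‖A_4−P‖² = 44.5000 ≈ L_4² = 44.5000 ✓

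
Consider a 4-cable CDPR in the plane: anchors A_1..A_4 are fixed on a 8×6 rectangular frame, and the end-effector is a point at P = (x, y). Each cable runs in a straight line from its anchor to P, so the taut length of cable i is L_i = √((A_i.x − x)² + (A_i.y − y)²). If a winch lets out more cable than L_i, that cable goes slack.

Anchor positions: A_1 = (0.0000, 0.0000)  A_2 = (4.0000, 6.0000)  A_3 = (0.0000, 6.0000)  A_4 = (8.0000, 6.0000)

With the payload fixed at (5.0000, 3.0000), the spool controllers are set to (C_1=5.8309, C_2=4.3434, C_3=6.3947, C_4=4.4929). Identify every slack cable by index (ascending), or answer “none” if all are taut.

i=1: geometric 5.8310 vs commanded 5.8309 ⇒ taut
i=2: geometric 3.1623 vs commanded 4.3434 ⇒ slack
i=3: geometric 5.8310 vs commanded 6.3947 ⇒ slack
i=4: geometric 4.2426 vs commanded 4.4929 ⇒ slack

2, 3, 4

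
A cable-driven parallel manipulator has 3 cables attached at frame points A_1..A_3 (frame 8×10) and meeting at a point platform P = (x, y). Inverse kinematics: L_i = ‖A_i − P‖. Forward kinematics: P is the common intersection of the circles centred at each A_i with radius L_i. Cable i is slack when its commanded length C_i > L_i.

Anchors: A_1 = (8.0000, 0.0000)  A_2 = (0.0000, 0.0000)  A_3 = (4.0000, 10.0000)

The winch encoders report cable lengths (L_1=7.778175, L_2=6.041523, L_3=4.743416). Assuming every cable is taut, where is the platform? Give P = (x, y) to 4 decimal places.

each cable: (A_i−P)·(A_i−P) = L_i²; let k_i = ‖A_i‖²−L_i²
k_1 = 64.0000+0.0000−60.5000 = 3.5000
row 1: 16.0000x + 0.0000y = 40.0000  (k_2=-36.5000)
row 2: 8.0000x − 20.0000y = -90.0000  (k_3=93.5000)
Cramer on rows 1–2 → x = 2.5000, y = 5.5000

(2.5000, 5.5000)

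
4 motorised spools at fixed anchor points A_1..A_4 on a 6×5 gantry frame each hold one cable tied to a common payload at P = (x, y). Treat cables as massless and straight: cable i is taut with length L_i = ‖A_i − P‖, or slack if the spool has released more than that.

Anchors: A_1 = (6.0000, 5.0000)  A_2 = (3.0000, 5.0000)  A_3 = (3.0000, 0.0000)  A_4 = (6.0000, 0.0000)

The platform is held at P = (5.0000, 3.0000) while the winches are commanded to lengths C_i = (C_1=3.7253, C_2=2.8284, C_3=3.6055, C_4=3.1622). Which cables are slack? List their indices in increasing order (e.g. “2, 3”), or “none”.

1

i=1: geometric 2.2361 vs commanded 3.7253 ⇒ slack
i=2: geometric 2.8284 vs commanded 2.8284 ⇒ taut
i=3: geometric 3.6056 vs commanded 3.6055 ⇒ taut
i=4: geometric 3.1623 vs commanded 3.1622 ⇒ taut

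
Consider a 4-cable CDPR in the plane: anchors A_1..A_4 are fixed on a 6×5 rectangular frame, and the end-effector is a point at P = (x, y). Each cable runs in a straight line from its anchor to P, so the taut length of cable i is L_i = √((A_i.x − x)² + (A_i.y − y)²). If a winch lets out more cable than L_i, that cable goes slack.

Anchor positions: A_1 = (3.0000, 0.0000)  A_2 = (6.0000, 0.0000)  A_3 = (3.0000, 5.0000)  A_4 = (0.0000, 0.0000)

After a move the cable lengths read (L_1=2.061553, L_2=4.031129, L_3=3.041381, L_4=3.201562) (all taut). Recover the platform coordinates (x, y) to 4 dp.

(2.5000, 2.0000)

circle eqns → linear via eq_j − eq_1; set k_j = A_j·A_j − L_j²
k_1 = 9.0000+0.0000−4.2500 = 4.7500
-6.0000·x + 0.0000·y = k_1−k_2 = -15.0000
0.0000·x − 10.0000·y = k_1−k_3 = -20.0000
6.0000·x + 0.0000·y = k_1−k_4 = 15.0000
solve first two rows → x=2.5000, y=2.0000
check cable 4: ‖A_4−P‖² = 10.2500 ≈ L_4² = 10.2500 ✓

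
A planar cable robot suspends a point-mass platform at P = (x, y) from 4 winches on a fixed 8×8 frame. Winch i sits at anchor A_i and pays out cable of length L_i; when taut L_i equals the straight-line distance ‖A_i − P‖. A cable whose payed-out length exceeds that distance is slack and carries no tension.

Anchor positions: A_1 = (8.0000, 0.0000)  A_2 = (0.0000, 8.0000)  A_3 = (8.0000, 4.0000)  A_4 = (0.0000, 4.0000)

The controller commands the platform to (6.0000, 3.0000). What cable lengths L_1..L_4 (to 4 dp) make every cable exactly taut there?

(3.6056, 7.8102, 2.2361, 6.0828)

L_1: Δ = A_1−P = (2.0000, -3.0000) → ‖Δ‖ = √13.0000 = 3.6056
L_2: Δ = A_2−P = (-6.0000, 5.0000) → ‖Δ‖ = √61.0000 = 7.8102
L_3: Δ = A_3−P = (2.0000, 1.0000) → ‖Δ‖ = √5.0000 = 2.2361
L_4: Δ = A_4−P = (-6.0000, 1.0000) → ‖Δ‖ = √37.0000 = 6.0828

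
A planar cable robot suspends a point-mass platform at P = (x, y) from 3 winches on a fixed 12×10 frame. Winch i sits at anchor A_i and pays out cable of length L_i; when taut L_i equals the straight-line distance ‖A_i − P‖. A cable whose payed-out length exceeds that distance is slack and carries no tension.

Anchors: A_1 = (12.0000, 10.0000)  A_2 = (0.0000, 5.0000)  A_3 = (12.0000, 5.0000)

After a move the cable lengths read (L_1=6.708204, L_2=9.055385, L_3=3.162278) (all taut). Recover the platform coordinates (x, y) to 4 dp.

each cable: (A_i−P)·(A_i−P) = L_i²; let k_i = ‖A_i‖²−L_i²
k_1 = 144.0000+100.0000−45.0000 = 199.0000
row 1: 24.0000x + 10.0000y = 256.0000  (k_2=-57.0000)
row 2: 0.0000x + 10.0000y = 40.0000  (k_3=159.0000)
Cramer on rows 1–2 → x = 9.0000, y = 4.0000

(9.0000, 4.0000)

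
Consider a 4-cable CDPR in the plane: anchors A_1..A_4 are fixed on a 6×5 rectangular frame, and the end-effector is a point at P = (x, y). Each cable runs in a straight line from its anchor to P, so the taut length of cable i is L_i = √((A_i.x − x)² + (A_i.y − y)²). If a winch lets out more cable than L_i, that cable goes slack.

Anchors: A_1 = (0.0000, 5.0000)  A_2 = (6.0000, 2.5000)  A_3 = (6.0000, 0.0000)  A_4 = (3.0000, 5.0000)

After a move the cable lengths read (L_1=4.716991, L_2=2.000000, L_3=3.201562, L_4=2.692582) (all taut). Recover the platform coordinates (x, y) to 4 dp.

(4.0000, 2.5000)

each cable: (A_i−P)·(A_i−P) = L_i²; let c_i = ‖A_i‖²−L_i²
c_1 = 0.0000+25.0000−22.2500 = 2.7500
row 1: -12.0000x + 5.0000y = -35.5000  (c_2=38.2500)
row 2: -12.0000x + 10.0000y = -23.0000  (c_3=25.7500)
row 3: -6.0000x + 0.0000y = -24.0000  (c_4=26.7500)
Cramer on rows 1–2 → x = 4.0000, y = 2.5000
check cable 4: ‖A_4−P‖² = 7.2500 ≈ L_4² = 7.2500 ✓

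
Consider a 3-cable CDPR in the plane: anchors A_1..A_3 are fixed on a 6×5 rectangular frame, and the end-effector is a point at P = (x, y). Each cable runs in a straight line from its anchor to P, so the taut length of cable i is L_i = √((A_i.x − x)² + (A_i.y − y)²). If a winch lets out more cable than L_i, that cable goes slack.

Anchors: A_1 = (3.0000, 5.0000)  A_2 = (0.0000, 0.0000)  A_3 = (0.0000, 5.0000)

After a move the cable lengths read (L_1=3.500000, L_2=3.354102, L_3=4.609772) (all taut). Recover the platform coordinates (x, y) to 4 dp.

expand ‖A_i−P‖²=L_i² and subtract eq 1 (k_i ≔ ‖A_i‖²−L_i²)
k_1 = 9.0000+25.0000−12.2500 = 21.7500
eq1−eq2 → [6.0000  10.0000]·P = 33.0000
eq1−eq3 → [6.0000  0.0000]·P = 18.0000
2×2 solve → P = (3.0000, 1.5000)

(3.0000, 1.5000)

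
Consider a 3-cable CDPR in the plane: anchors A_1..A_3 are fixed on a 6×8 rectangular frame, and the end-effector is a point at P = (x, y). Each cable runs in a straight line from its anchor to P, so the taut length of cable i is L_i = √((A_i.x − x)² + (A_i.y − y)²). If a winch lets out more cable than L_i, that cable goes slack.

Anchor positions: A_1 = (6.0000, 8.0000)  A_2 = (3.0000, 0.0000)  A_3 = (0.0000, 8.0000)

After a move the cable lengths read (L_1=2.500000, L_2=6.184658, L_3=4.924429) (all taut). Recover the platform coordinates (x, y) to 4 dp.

circle eqns → linear via eq_j − eq_1; set q_j = A_j·A_j − L_j²
q_1 = 36.0000+64.0000−6.2500 = 93.7500
6.0000·x + 16.0000·y = q_1−q_2 = 123.0000
12.0000·x + 0.0000·y = q_1−q_3 = 54.0000
solve first two rows → x=4.5000, y=6.0000

(4.5000, 6.0000)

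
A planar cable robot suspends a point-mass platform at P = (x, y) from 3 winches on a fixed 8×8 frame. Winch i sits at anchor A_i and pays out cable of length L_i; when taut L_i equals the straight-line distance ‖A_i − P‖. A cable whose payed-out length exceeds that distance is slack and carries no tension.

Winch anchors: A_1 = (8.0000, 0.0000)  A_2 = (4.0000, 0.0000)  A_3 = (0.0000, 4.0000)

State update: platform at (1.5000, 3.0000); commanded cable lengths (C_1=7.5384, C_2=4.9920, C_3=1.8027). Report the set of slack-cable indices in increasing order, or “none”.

cable 1: √((6.5000)²+(-3.0000)²)=7.1589, C_1=7.5384: slack
cable 2: √((2.5000)²+(-3.0000)²)=3.9051, C_2=4.9920: slack
cable 3: √((-1.5000)²+(1.0000)²)=1.8028, C_3=1.8027: taut

1, 2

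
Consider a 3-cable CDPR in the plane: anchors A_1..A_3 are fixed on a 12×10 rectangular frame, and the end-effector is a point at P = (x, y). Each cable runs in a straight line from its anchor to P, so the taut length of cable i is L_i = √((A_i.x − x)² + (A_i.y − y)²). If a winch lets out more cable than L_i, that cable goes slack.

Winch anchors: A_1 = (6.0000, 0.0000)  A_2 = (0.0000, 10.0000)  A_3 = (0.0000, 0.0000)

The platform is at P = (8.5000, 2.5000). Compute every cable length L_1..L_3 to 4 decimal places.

(3.5355, 11.3358, 8.8600)

L_1 = √((6.0000−8.5000)² + (0.0000−2.5000)²) = 3.5355
L_2 = √((0.0000−8.5000)² + (10.0000−2.5000)²) = 11.3358
L_3 = √((0.0000−8.5000)² + (0.0000−2.5000)²) = 8.8600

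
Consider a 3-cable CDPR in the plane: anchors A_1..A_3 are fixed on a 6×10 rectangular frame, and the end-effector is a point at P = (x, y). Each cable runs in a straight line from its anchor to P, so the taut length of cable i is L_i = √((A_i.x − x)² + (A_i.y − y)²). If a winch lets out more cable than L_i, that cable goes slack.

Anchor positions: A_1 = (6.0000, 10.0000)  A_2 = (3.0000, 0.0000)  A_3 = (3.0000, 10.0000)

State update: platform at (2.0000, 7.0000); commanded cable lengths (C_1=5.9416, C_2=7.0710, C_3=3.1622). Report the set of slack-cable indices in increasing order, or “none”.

1

cable 1: √((4.0000)²+(3.0000)²)=5.0000, C_1=5.9416: slack
cable 2: √((1.0000)²+(-7.0000)²)=7.0711, C_2=7.0710: taut
cable 3: √((1.0000)²+(3.0000)²)=3.1623, C_3=3.1622: taut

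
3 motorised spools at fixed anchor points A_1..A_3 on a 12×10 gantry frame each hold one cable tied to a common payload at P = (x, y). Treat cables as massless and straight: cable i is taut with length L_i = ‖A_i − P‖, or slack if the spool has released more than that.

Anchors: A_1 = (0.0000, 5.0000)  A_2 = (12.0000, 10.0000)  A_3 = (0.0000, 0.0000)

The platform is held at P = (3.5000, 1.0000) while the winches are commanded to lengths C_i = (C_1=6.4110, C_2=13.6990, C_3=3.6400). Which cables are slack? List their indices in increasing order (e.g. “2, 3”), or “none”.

1, 2

i=1: geometric 5.3151 vs commanded 6.4110 ⇒ slack
i=2: geometric 12.3794 vs commanded 13.6990 ⇒ slack
i=3: geometric 3.6401 vs commanded 3.6400 ⇒ taut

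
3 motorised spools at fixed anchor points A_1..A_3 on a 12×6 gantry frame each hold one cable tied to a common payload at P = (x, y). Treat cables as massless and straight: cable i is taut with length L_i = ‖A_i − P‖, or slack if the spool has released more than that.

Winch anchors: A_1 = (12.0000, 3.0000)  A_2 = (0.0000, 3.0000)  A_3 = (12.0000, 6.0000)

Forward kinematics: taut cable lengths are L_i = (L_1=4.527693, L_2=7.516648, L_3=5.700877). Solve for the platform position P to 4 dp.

(7.5000, 2.5000)

expand ‖A_i−P‖²=L_i² and subtract eq 1 (q_i ≔ ‖A_i‖²−L_i²)
q_1 = 144.0000+9.0000−20.5000 = 132.5000
eq1−eq2 → [24.0000  0.0000]·P = 180.0000
eq1−eq3 → [0.0000  -6.0000]·P = -15.0000
2×2 solve → P = (7.5000, 2.5000)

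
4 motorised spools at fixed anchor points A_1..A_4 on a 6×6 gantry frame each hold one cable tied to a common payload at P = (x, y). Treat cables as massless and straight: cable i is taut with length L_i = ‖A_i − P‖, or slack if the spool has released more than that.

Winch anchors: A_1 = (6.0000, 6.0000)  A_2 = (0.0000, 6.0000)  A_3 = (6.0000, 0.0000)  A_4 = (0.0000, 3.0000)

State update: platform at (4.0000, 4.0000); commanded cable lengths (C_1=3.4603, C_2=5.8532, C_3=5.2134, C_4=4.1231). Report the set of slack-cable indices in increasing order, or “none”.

cable 1: L_1 = ‖A_1−P‖ = 2.8284;  C_1 = 3.4603 → slack
cable 2: L_2 = ‖A_2−P‖ = 4.4721;  C_2 = 5.8532 → slack
cable 3: L_3 = ‖A_3−P‖ = 4.4721;  C_3 = 5.2134 → slack
cable 4: L_4 = ‖A_4−P‖ = 4.1231;  C_4 = 4.1231 → taut

1, 2, 3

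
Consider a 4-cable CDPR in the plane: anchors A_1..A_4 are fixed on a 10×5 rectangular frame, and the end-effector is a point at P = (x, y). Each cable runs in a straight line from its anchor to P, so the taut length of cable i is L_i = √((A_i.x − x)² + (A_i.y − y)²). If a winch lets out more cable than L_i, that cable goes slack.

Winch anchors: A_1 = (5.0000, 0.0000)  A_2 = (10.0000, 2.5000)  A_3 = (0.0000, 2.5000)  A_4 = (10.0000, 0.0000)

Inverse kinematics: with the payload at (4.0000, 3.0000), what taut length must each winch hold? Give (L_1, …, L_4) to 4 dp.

(3.1623, 6.0208, 4.0311, 6.7082)

L_1 = √((5.0000−4.0000)² + (0.0000−3.0000)²) = 3.1623
L_2 = √((10.0000−4.0000)² + (2.5000−3.0000)²) = 6.0208
L_3 = √((0.0000−4.0000)² + (2.5000−3.0000)²) = 4.0311
L_4 = √((10.0000−4.0000)² + (0.0000−3.0000)²) = 6.7082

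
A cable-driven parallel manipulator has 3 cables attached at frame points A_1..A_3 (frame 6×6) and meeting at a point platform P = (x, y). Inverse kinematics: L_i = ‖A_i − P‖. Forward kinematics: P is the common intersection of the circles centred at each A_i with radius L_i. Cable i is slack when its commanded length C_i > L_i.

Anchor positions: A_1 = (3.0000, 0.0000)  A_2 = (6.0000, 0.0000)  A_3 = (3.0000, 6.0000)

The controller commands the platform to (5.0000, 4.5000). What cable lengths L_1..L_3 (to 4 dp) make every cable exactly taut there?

L_1 = √((3.0000−5.0000)² + (0.0000−4.5000)²) = 4.9244
L_2 = √((6.0000−5.0000)² + (0.0000−4.5000)²) = 4.6098
L_3 = √((3.0000−5.0000)² + (6.0000−4.5000)²) = 2.5000

(4.9244, 4.6098, 2.5000)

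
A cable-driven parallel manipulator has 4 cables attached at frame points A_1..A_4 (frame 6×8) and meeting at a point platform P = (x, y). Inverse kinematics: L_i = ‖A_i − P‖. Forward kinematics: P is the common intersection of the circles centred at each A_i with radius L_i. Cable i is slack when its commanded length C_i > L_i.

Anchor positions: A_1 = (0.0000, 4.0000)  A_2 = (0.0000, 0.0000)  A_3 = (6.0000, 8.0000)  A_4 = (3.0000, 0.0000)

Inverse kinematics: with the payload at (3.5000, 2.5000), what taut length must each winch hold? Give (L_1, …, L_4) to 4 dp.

(3.8079, 4.3012, 6.0415, 2.5495)

L_1: Δ = A_1−P = (-3.5000, 1.5000) → ‖Δ‖ = √14.5000 = 3.8079
L_2: Δ = A_2−P = (-3.5000, -2.5000) → ‖Δ‖ = √18.5000 = 4.3012
L_3: Δ = A_3−P = (2.5000, 5.5000) → ‖Δ‖ = √36.5000 = 6.0415
L_4: Δ = A_4−P = (-0.5000, -2.5000) → ‖Δ‖ = √6.5000 = 2.5495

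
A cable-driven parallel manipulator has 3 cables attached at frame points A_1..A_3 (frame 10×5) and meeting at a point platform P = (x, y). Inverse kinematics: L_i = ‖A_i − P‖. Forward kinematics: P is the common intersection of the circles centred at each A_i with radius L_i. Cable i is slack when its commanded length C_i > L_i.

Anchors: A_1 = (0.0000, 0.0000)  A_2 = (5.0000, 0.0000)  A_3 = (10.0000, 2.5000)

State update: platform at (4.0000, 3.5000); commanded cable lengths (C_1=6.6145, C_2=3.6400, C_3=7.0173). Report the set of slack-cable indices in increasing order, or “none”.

i=1: geometric 5.3151 vs commanded 6.6145 ⇒ slack
i=2: geometric 3.6401 vs commanded 3.6400 ⇒ taut
i=3: geometric 6.0828 vs commanded 7.0173 ⇒ slack

1, 3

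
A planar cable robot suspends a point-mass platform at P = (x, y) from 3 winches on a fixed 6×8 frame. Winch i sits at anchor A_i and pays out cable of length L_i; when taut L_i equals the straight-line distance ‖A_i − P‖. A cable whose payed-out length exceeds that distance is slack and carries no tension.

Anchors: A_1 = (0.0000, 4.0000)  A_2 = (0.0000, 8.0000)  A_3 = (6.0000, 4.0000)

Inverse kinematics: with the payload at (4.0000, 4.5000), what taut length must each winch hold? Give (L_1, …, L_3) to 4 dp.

cable 1: Δx=-4.0000, Δy=-0.5000; L_1 = √(Δx²+Δy²) = 4.0311
cable 2: Δx=-4.0000, Δy=3.5000; L_2 = √(Δx²+Δy²) = 5.3151
cable 3: Δx=2.0000, Δy=-0.5000; L_3 = √(Δx²+Δy²) = 2.0616

(4.0311, 5.3151, 2.0616)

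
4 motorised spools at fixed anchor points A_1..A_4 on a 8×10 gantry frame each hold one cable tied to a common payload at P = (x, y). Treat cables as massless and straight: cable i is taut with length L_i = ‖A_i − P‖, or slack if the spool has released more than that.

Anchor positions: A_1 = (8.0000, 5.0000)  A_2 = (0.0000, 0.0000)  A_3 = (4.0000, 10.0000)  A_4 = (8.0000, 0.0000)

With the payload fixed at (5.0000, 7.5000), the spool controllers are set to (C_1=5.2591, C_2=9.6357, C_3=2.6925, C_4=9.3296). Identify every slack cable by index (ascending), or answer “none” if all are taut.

cable 1: √((3.0000)²+(-2.5000)²)=3.9051, C_1=5.2591: slack
cable 2: √((-5.0000)²+(-7.5000)²)=9.0139, C_2=9.6357: slack
cable 3: √((-1.0000)²+(2.5000)²)=2.6926, C_3=2.6925: taut
cable 4: √((3.0000)²+(-7.5000)²)=8.0777, C_4=9.3296: slack

1, 2, 4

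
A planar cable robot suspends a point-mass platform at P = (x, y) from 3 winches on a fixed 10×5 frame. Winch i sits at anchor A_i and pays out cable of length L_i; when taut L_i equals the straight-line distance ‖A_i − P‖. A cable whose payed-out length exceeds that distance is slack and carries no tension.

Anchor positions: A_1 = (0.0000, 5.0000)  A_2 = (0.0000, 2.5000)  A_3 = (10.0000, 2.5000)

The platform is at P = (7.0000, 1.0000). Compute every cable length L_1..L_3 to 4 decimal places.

L_1: Δ = A_1−P = (-7.0000, 4.0000) → ‖Δ‖ = √65.0000 = 8.0623
L_2: Δ = A_2−P = (-7.0000, 1.5000) → ‖Δ‖ = √51.2500 = 7.1589
L_3: Δ = A_3−P = (3.0000, 1.5000) → ‖Δ‖ = √11.2500 = 3.3541

(8.0623, 7.1589, 3.3541)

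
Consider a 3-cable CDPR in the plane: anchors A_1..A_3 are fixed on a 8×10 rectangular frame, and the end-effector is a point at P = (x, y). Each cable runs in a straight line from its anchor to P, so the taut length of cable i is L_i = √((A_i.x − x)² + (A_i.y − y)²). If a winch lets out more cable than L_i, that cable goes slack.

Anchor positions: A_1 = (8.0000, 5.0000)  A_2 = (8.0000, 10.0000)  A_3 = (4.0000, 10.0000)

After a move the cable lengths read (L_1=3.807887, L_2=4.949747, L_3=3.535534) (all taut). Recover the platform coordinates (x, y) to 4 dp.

expand ‖A_i−P‖²=L_i² and subtract eq 1 (q_i ≔ ‖A_i‖²−L_i²)
q_1 = 64.0000+25.0000−14.5000 = 74.5000
eq1−eq2 → [0.0000  -10.0000]·P = -65.0000
eq1−eq3 → [8.0000  -10.0000]·P = -29.0000
2×2 solve → P = (4.5000, 6.5000)

(4.5000, 6.5000)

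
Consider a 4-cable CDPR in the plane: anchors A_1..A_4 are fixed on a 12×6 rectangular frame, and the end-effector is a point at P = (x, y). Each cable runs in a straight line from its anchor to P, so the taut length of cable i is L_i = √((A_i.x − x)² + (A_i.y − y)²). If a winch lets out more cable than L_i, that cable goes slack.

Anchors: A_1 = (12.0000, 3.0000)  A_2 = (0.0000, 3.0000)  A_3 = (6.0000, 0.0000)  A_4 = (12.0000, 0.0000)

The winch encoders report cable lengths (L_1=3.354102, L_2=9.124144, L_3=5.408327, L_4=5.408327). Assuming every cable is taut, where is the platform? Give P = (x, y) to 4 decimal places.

expand ‖A_i−P‖²=L_i² and subtract eq 1 (c_i ≔ ‖A_i‖²−L_i²)
c_1 = 144.0000+9.0000−11.2500 = 141.7500
eq1−eq2 → [24.0000  0.0000]·P = 216.0000
eq1−eq3 → [12.0000  6.0000]·P = 135.0000
eq1−eq4 → [0.0000  6.0000]·P = 27.0000
2×2 solve → P = (9.0000, 4.5000)
check cable 4: ‖A_4−P‖² = 29.2500 ≈ L_4² = 29.2500 ✓

(9.0000, 4.5000)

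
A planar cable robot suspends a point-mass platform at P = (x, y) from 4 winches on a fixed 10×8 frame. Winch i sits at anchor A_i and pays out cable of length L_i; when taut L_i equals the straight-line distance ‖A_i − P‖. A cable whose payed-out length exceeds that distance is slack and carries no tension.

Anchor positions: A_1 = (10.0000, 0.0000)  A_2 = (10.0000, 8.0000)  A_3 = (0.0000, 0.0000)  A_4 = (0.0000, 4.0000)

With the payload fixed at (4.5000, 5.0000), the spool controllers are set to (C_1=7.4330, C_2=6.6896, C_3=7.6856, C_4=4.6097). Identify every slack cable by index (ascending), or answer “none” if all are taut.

2, 3

cable 1: √((5.5000)²+(-5.0000)²)=7.4330, C_1=7.4330: taut
cable 2: √((5.5000)²+(3.0000)²)=6.2650, C_2=6.6896: slack
cable 3: √((-4.5000)²+(-5.0000)²)=6.7268, C_3=7.6856: slack
cable 4: √((-4.5000)²+(-1.0000)²)=4.6098, C_4=4.6097: taut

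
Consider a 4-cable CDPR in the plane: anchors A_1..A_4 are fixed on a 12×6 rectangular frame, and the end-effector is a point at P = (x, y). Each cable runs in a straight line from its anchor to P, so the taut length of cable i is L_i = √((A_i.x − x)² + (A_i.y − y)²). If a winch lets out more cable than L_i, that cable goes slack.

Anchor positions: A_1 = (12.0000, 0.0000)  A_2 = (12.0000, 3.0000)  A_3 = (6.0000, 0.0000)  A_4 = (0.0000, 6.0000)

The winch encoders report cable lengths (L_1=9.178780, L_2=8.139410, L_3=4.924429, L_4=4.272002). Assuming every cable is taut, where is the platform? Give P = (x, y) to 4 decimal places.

(4.0000, 4.5000)

expand ‖A_i−P‖²=L_i² and subtract eq 1 (k_i ≔ ‖A_i‖²−L_i²)
k_1 = 144.0000+0.0000−84.2500 = 59.7500
eq1−eq2 → [0.0000  -6.0000]·P = -27.0000
eq1−eq3 → [12.0000  0.0000]·P = 48.0000
eq1−eq4 → [24.0000  -12.0000]·P = 42.0000
2×2 solve → P = (4.0000, 4.5000)
check cable 4: ‖A_4−P‖² = 18.2500 ≈ L_4² = 18.2500 ✓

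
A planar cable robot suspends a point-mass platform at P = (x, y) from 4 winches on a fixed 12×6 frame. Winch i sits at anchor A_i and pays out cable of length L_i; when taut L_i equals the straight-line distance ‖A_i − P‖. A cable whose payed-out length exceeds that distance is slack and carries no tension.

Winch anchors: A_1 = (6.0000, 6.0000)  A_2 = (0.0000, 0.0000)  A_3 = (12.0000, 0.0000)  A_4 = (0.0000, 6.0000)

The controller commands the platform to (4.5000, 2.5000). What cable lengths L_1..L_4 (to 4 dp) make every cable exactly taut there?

(3.8079, 5.1478, 7.9057, 5.7009)

L_1 = √((6.0000−4.5000)² + (6.0000−2.5000)²) = 3.8079
L_2 = √((0.0000−4.5000)² + (0.0000−2.5000)²) = 5.1478
L_3 = √((12.0000−4.5000)² + (0.0000−2.5000)²) = 7.9057
L_4 = √((0.0000−4.5000)² + (6.0000−2.5000)²) = 5.7009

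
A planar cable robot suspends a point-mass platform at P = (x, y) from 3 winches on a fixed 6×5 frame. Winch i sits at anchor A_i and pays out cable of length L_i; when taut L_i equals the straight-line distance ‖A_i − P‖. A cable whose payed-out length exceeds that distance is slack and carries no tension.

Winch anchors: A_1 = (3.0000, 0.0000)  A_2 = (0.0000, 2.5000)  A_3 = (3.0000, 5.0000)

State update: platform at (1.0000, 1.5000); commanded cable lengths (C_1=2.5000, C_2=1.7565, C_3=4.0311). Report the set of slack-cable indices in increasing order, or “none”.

2

cable 1: √((2.0000)²+(-1.5000)²)=2.5000, C_1=2.5000: taut
cable 2: √((-1.0000)²+(1.0000)²)=1.4142, C_2=1.7565: slack
cable 3: √((2.0000)²+(3.5000)²)=4.0311, C_3=4.0311: taut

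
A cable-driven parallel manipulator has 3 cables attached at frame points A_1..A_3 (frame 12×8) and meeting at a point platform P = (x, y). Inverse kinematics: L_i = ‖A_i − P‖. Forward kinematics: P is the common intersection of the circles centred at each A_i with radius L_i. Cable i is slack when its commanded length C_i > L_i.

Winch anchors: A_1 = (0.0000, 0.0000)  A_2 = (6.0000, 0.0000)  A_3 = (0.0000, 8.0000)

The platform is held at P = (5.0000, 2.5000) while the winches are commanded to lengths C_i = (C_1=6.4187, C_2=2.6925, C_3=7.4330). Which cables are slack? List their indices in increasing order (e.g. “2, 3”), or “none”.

1

i=1: geometric 5.5902 vs commanded 6.4187 ⇒ slack
i=2: geometric 2.6926 vs commanded 2.6925 ⇒ taut
i=3: geometric 7.4330 vs commanded 7.4330 ⇒ taut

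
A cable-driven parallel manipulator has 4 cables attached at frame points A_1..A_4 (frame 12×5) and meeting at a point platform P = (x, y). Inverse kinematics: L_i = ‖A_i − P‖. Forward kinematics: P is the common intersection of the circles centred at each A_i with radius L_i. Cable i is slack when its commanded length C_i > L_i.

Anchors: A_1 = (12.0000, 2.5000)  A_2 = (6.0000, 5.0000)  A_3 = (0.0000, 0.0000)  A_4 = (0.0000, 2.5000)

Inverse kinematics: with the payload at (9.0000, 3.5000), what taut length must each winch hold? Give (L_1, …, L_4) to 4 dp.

L_1: Δ = A_1−P = (3.0000, -1.0000) → ‖Δ‖ = √10.0000 = 3.1623
L_2: Δ = A_2−P = (-3.0000, 1.5000) → ‖Δ‖ = √11.2500 = 3.3541
L_3: Δ = A_3−P = (-9.0000, -3.5000) → ‖Δ‖ = √93.2500 = 9.6566
L_4: Δ = A_4−P = (-9.0000, -1.0000) → ‖Δ‖ = √82.0000 = 9.0554

(3.1623, 3.3541, 9.6566, 9.0554)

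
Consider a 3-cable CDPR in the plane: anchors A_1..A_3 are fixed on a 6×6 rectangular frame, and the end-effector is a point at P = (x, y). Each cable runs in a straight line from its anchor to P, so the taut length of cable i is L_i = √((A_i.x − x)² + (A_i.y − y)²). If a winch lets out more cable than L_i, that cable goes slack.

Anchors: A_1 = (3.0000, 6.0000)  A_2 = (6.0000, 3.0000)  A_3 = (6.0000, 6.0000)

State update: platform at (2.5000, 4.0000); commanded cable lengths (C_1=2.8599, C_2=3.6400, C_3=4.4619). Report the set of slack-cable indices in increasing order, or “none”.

i=1: geometric 2.0616 vs commanded 2.8599 ⇒ slack
i=2: geometric 3.6401 vs commanded 3.6400 ⇒ taut
i=3: geometric 4.0311 vs commanded 4.4619 ⇒ slack

1, 3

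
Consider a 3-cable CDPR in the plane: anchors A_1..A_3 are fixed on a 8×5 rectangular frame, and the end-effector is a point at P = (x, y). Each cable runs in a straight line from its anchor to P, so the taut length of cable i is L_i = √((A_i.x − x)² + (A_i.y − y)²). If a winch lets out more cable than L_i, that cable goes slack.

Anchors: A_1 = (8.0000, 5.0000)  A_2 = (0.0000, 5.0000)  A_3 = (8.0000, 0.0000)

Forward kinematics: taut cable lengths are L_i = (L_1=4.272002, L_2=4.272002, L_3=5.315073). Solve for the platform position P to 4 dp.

expand ‖A_i−P‖²=L_i² and subtract eq 1 (k_i ≔ ‖A_i‖²−L_i²)
k_1 = 64.0000+25.0000−18.2500 = 70.7500
eq1−eq2 → [16.0000  0.0000]·P = 64.0000
eq1−eq3 → [0.0000  10.0000]·P = 35.0000
2×2 solve → P = (4.0000, 3.5000)

(4.0000, 3.5000)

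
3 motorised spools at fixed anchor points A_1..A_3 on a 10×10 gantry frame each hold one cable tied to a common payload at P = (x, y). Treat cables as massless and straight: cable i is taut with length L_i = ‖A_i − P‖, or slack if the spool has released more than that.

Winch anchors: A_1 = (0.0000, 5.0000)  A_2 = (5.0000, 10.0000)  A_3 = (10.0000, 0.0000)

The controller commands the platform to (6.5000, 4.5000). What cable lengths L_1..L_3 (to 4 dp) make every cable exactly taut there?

L_1 = √((0.0000−6.5000)² + (5.0000−4.5000)²) = 6.5192
L_2 = √((5.0000−6.5000)² + (10.0000−4.5000)²) = 5.7009
L_3 = √((10.0000−6.5000)² + (0.0000−4.5000)²) = 5.7009

(6.5192, 5.7009, 5.7009)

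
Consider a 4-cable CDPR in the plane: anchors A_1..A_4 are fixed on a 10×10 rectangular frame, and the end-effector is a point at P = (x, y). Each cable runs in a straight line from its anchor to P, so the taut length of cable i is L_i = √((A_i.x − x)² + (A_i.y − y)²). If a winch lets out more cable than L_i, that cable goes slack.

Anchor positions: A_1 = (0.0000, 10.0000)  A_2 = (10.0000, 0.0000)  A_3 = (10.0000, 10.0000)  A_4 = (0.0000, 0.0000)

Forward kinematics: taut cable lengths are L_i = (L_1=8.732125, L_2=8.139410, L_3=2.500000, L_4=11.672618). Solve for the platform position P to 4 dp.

(8.5000, 8.0000)

circle eqns → linear via eq_j − eq_1; set k_j = A_j·A_j − L_j²
k_1 = 0.0000+100.0000−76.2500 = 23.7500
-20.0000·x + 20.0000·y = k_1−k_2 = -10.0000
-20.0000·x + 0.0000·y = k_1−k_3 = -170.0000
0.0000·x + 20.0000·y = k_1−k_4 = 160.0000
solve first two rows → x=8.5000, y=8.0000
check cable 4: ‖A_4−P‖² = 136.2500 ≈ L_4² = 136.2500 ✓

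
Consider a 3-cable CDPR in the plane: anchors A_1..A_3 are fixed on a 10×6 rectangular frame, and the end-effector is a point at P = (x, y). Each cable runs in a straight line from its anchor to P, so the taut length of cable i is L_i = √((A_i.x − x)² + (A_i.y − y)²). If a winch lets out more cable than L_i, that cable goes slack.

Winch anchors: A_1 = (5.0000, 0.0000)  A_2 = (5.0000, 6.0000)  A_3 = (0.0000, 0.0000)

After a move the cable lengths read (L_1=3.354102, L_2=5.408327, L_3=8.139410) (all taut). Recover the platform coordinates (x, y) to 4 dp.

(8.0000, 1.5000)

each cable: (A_i−P)·(A_i−P) = L_i²; let q_i = ‖A_i‖²−L_i²
q_1 = 25.0000+0.0000−11.2500 = 13.7500
row 1: 0.0000x − 12.0000y = -18.0000  (q_2=31.7500)
row 2: 10.0000x + 0.0000y = 80.0000  (q_3=-66.2500)
Cramer on rows 1–2 → x = 8.0000, y = 1.5000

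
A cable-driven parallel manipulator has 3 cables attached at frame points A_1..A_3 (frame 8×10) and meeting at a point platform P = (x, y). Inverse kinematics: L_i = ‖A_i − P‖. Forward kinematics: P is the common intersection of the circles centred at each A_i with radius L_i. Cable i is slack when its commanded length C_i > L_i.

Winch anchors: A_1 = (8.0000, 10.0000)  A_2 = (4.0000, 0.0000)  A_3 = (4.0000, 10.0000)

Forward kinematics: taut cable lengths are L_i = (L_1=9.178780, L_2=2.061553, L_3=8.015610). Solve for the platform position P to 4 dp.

(3.5000, 2.0000)

expand ‖A_i−P‖²=L_i² and subtract eq 1 (c_i ≔ ‖A_i‖²−L_i²)
c_1 = 64.0000+100.0000−84.2500 = 79.7500
eq1−eq2 → [8.0000  20.0000]·P = 68.0000
eq1−eq3 → [8.0000  0.0000]·P = 28.0000
2×2 solve → P = (3.5000, 2.0000)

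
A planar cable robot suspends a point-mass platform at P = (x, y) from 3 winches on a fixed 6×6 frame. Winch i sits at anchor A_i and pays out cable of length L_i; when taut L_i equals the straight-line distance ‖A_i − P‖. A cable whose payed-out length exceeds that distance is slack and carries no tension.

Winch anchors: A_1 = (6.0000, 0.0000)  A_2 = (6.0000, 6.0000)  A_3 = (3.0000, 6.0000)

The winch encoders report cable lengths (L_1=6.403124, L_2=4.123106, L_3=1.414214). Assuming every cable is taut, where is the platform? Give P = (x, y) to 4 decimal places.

expand ‖A_i−P‖²=L_i² and subtract eq 1 (q_i ≔ ‖A_i‖²−L_i²)
q_1 = 36.0000+0.0000−41.0000 = -5.0000
eq1−eq2 → [0.0000  -12.0000]·P = -60.0000
eq1−eq3 → [6.0000  -12.0000]·P = -48.0000
2×2 solve → P = (2.0000, 5.0000)

(2.0000, 5.0000)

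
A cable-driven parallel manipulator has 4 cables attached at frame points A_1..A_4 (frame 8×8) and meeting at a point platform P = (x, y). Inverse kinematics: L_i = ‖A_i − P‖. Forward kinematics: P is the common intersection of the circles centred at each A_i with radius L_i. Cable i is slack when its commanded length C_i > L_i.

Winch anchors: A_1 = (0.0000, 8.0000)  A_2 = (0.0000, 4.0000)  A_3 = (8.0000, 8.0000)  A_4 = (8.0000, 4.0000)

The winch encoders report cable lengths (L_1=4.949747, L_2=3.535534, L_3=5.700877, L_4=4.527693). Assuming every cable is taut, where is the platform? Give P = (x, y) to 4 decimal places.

circle eqns → linear via eq_j − eq_1; set c_j = A_j·A_j − L_j²
c_1 = 0.0000+64.0000−24.5000 = 39.5000
0.0000·x + 8.0000·y = c_1−c_2 = 36.0000
-16.0000·x + 0.0000·y = c_1−c_3 = -56.0000
-16.0000·x + 8.0000·y = c_1−c_4 = -20.0000
solve first two rows → x=3.5000, y=4.5000
check cable 4: ‖A_4−P‖² = 20.5000 ≈ L_4² = 20.5000 ✓

(3.5000, 4.5000)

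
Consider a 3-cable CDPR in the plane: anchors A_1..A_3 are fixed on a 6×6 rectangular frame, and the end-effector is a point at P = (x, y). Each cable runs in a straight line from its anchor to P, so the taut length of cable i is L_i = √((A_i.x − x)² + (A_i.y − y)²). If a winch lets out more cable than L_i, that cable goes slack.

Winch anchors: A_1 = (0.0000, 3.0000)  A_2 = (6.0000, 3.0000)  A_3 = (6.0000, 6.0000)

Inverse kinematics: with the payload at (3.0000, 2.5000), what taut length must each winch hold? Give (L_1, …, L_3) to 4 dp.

L_1: Δ = A_1−P = (-3.0000, 0.5000) → ‖Δ‖ = √9.2500 = 3.0414
L_2: Δ = A_2−P = (3.0000, 0.5000) → ‖Δ‖ = √9.2500 = 3.0414
L_3: Δ = A_3−P = (3.0000, 3.5000) → ‖Δ‖ = √21.2500 = 4.6098

(3.0414, 3.0414, 4.6098)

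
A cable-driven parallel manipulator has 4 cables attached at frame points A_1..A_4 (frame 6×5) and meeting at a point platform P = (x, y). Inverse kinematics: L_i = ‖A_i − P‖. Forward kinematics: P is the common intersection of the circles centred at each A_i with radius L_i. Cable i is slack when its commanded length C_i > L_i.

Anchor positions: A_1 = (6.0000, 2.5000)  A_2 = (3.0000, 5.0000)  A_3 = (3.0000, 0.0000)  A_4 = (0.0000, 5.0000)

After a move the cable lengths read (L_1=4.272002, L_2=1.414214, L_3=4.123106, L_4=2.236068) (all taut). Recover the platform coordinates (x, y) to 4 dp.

expand ‖A_i−P‖²=L_i² and subtract eq 1 (q_i ≔ ‖A_i‖²−L_i²)
q_1 = 36.0000+6.2500−18.2500 = 24.0000
eq1−eq2 → [6.0000  -5.0000]·P = -8.0000
eq1−eq3 → [6.0000  5.0000]·P = 32.0000
eq1−eq4 → [12.0000  -5.0000]·P = 4.0000
2×2 solve → P = (2.0000, 4.0000)
check cable 4: ‖A_4−P‖² = 5.0000 ≈ L_4² = 5.0000 ✓

(2.0000, 4.0000)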